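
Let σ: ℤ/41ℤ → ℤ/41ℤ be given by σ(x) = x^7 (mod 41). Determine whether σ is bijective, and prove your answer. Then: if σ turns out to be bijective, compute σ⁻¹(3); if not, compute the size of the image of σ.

14

Since 41 is prime, the nonzero elements of ℤ/41ℤ form a cyclic group of order 40.
As gcd(7, 40) = 1, raising to the 7th power is a bijection on this group: if u^7 ≡ v^7 then (uv^{−1})^7 = 1, and the only element of order dividing gcd(7, 40) = 1 is 1, so u = v.
With σ(0) = 0 this makes σ injective on all of ℤ/41ℤ, hence bijective (finite equal-size domain and codomain). In particular σ is bijective.
Since σ is bijective, we find the preimage of 3. The inverse of x ↦ x^7 on (ℤ/41ℤ)^× is x ↦ x^23, because 7·23 = 161 = 4·40 + 1 ≡ 1 (mod 40) and x^{40} = 1 for x ≠ 0 (Fermat). So σ⁻¹(3) = 3^23 mod 41.
Repeated squaring mod 41: 3^1 ≡ 3, 3^2 ≡ 3² = 9, 3^4 ≡ 9² = 81 ≡ 40, 3^8 ≡ 40² = 1600 ≡ 1, 3^16 ≡ 1² = 1. Since 23 = 16 + 4 + 2 + 1, 3^23 ≡ 1·40·9·3: 1·40 = 40, then 40·9 = 360 ≡ 32, then 32·3 = 96 ≡ 14. So 3^23 ≡ 14 (mod 41).
Hence σ⁻¹(3) = 14.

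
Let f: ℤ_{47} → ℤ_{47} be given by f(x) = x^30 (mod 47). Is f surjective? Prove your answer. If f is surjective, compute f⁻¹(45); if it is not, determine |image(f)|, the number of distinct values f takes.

f(23): Repeated squaring mod 47: 23^1 ≡ 23, 23^2 ≡ 23² = 529 ≡ 12, 23^4 ≡ 12² = 144 ≡ 3, 23^8 ≡ 3² = 9, 23^16 ≡ 9² = 81 ≡ 34. Since 30 = 16 + 8 + 4 + 2, 23^30 ≡ 34·9·3·12: 34·9 = 306 ≡ 24, then 24·3 = 72 ≡ 25, then 25·12 = 300 ≡ 18. So 23^30 ≡ 18 (mod 47).
f(24): Repeated squaring mod 47: 24^1 ≡ 24, 24^2 ≡ 24² = 576 ≡ 12, 24^4 ≡ 12² = 144 ≡ 3, 24^8 ≡ 3² = 9, 24^16 ≡ 9² = 81 ≡ 34. Since 30 = 16 + 8 + 4 + 2, 24^30 ≡ 34·9·3·12: 34·9 = 306 ≡ 24, then 24·3 = 72 ≡ 25, then 25·12 = 300 ≡ 18. So 24^30 ≡ 18 (mod 47).
So f(23) = f(24) = 18 while 23 ≠ 24, therefore f is not injective.
A non-injective map from the 47-element set ℤ_{47} to itself takes at most 46 distinct values, so it cannot be surjective. Hence f is not surjective.
Since f is not surjective, we determine |image(f)|. Computing x^30 mod 47 for each x (by repeated squaring, reducing mod 47 at every step), the values f(0), f(1), …, f(46) are: 0, 1, 34, 25, 28, 36, 4, 9, 12, 14, 2, 16, 42, 8, 24, 7, 32, 3, 6, 17, 21, 37, 27, 18, 18, 27, 37, 21, 17, 6, 3, 32, 7, 24, 8, 42, 16, 2, 14, 12, 9, 4, 36, 28, 25, 34, 1.
The distinct values are {0, 1, 2, 3, 4, 6, 7, 8, 9, 12, 14, 16, 17, 18, 21, 24, 25, 27, 28, 32, 34, 36, 37, 42}; there are 24 of them.

24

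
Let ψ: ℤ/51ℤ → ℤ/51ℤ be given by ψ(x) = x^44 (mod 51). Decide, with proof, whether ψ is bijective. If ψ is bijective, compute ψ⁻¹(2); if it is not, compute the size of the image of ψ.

ψ(1) = 1^44 = 1.
ψ(4): Repeated squaring mod 51: 4^1 ≡ 4, 4^2 ≡ 4² = 16, 4^4 ≡ 16² = 256 ≡ 1, 4^8 ≡ 1² = 1, 4^16 ≡ 1² = 1, 4^32 ≡ 1² = 1. Since 44 = 32 + 8 + 4, 4^44 ≡ 1·1·1: 1·1 = 1, then 1·1 = 1. So 4^44 ≡ 1 (mod 51).
So ψ(1) = ψ(4) = 1 while 1 ≠ 4, so ψ is not injective, hence not bijective.
Since ψ is not bijective, we determine |image(ψ)|. Computing x^44 mod 51 for each x (by repeated squaring, reducing mod 51 at every step), the values ψ(0), ψ(1), …, ψ(50) are: 0, 1, 16, 21, 1, 4, 30, 13, 16, 33, 13, 13, 21, 1, 4, 33, 1, 34, 18, 16, 4, 18, 4, 13, 30, 16, 16, 30, 13, 4, 18, 4, 16, 18, 34, 1, 33, 4, 1, 21, 13, 13, 33, 16, 13, 30, 4, 1, 21, 16, 1.
The distinct values are {0, 1, 4, 13, 16, 18, 21, 30, 33, 34}; there are 10 of them.

10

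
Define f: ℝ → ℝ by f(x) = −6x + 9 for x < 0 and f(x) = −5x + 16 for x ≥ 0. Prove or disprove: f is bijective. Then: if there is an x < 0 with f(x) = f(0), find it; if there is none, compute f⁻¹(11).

Both pieces are strictly decreasing (slopes −6 and −5), so each is injective on its own interval.
The left piece maps (−∞, 0) onto (9, ∞); the right piece maps [0, ∞) onto (−∞, 16].
These images overlap. In particular f(0) = 16 (right piece), and solving −6x + 9 = 16 on the left piece gives x = −7/6 < 0.
So f(−7/6) = f(0) with −7/6 ≠ 0, and f is not injective, hence not bijective. This x = −7/6 is the requested value below 0.

-7/6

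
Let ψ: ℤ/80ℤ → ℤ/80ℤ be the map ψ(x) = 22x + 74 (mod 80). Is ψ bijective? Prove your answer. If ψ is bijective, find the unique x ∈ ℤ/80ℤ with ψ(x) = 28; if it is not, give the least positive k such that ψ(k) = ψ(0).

We have gcd(22, 80) = 2 > 1. Taking s = 0 and t = 40: ψ(0) = 74 and ψ(40) = 22·40 + 74 = 954 ≡ 74 (mod 80).
So ψ(0) = ψ(40) while 0 ≠ 40, hence ψ is not injective, hence not bijective.
Since ψ is not bijective, we find the least positive k with ψ(k) = ψ(0): this means 22k ≡ 0 (mod 80), i.e. 80 ∣ 22k. Since gcd(22, 80) = 2, dividing through by 2 this holds exactly when 40 ∣ 11k, and as gcd(11, 40) = 1, exactly when 40 ∣ k.
The smallest positive such k is 40.

40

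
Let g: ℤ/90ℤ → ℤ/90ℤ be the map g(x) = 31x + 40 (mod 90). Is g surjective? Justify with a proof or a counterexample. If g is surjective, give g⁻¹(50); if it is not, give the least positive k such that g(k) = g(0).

Since gcd(31, 90) = 1, 31 is invertible modulo 90. Euclid's algorithm: 90 = 2·31 + 28, 31 = 1·28 + 3, 28 = 9·3 + 1; back-substituting gives 1 = 61·31 − 21·90, so 31⁻¹ ≡ 61 (mod 90).
Then y ↦ 61(y − 40) is a two-sided inverse to g, so every y ∈ ℤ/90ℤ has a preimage.
Therefore g is surjective.
Since g is surjective, we find g⁻¹(50): we need 31x ≡ 50 − 40 ≡ 10 (mod 90). Using 31⁻¹ = 61: x ≡ 61·10 = 610 = 6·90 + 70, so x = 70.
Check: g(70) = 31·70 + 40 = 2210 = 24·90 + 50 ≡ 50 (mod 90).

70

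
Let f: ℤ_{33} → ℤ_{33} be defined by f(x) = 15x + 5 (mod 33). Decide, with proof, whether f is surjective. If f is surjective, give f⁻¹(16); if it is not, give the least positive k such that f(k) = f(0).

Recall: f is surjective if every y in the codomain equals f(x) for some x in the domain.
Since gcd(15, 33) = 3, we have 15x ≡ 0 (mod 3) for all x, so f(x) ≡ 2 (mod 3).
But 0 ≢ 2 (mod 3), so 0 ∈ ℤ_{33} has no preimage. Hence f is not surjective.
Since f is not surjective, we find the least positive k with f(k) = f(0): this means 15k ≡ 0 (mod 33), i.e. 33 ∣ 15k. Since gcd(15, 33) = 3, dividing through by 3 this holds exactly when 11 ∣ 5k, and as gcd(5, 11) = 1, exactly when 11 ∣ k.
The smallest positive such k is 11.

11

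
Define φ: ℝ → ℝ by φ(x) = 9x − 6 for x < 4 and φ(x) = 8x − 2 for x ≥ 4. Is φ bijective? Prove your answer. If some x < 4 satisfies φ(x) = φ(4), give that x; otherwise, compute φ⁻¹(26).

32/9

Both pieces are strictly increasing (slopes 9 and 8), so each is injective on its own interval.
The left piece maps (−∞, 4) onto (−∞, 30); the right piece maps [4, ∞) onto [30, ∞).
Since 30 = 30, the images partition ℝ: φ is injective and surjective, hence bijective.
Because the two images are disjoint, no x < 4 has φ(x) = φ(4), so we compute φ⁻¹(26): 26 lies in (−∞, 30), so solve 9x − 6 = 26: x = (26 + 6)/9 = 32/9.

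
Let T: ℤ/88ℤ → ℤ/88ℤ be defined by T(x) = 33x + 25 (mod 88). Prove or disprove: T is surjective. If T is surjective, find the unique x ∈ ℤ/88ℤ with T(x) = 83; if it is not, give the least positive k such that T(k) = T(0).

8

Since gcd(33, 88) = 11, we have 33x ≡ 0 (mod 11) for all x, so T(x) ≡ 3 (mod 11).
But 0 ≢ 3 (mod 11), so 0 ∈ ℤ/88ℤ has no preimage. Thus T is not surjective.
Since T is not surjective, we find the least positive k with T(k) = T(0): this means 33k ≡ 0 (mod 88), i.e. 88 ∣ 33k. Since gcd(33, 88) = 11, dividing through by 11 this holds exactly when 8 ∣ 3k, and as gcd(3, 8) = 1, exactly when 8 ∣ k.
The smallest positive such k is 8.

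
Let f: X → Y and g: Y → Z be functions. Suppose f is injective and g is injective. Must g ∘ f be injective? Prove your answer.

injective

Suppose (g ∘ f)(x_1) = (g ∘ f)(x_2), i.e. g(f(x_1)) = g(f(x_2)).
Since g is injective, f(x_1) = f(x_2). Since f is injective, x_1 = x_2. Hence g ∘ f is injective.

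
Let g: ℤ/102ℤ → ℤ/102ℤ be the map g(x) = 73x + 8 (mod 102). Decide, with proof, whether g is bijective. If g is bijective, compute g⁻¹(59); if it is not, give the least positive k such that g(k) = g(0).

If g(u) = g(v), then 73u ≡ 73v (mod 102). Because gcd(73, 102) = 1, we may cancel 73 to get u ≡ v (mod 102).
We now compute 73⁻¹ mod 102 explicitly. Euclid's algorithm: 102 = 1·73 + 29, 73 = 2·29 + 15, 29 = 1·15 + 14, 15 = 1·14 + 1; back-substituting gives 1 = 7·73 − 5·102, so 73⁻¹ ≡ 7 (mod 102).
Then y ↦ 7(y − 8) is a two-sided inverse to g, so every y ∈ ℤ/102ℤ has a preimage.
So g is bijective.
Since g is bijective, we find g⁻¹(59): we need 73x ≡ 59 − 8 ≡ 51 (mod 102). Using 73⁻¹ = 7: x ≡ 7·51 = 357 = 3·102 + 51, so x = 51.
Check: g(51) = 73·51 + 8 = 3731 = 36·102 + 59 ≡ 59 (mod 102).

51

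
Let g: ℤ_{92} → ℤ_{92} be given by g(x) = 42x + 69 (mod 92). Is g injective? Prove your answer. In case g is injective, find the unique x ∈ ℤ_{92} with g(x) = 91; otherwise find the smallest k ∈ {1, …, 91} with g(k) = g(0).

46

Recall that g is injective if g(a) = g(b) implies a = b.
We have gcd(42, 92) = 2 > 1. Taking a = 0 and b = 46: g(0) = 69 and g(46) = 42·46 + 69 = 2001 ≡ 69 (mod 92).
So g(0) = g(46) while 0 ≠ 46, so g is not injective.
Since g is not injective, we find the least positive k with g(k) = g(0): this means 42k ≡ 0 (mod 92), i.e. 92 ∣ 42k. Since gcd(42, 92) = 2, dividing through by 2 this holds exactly when 46 ∣ 21k, and as gcd(21, 46) = 1, exactly when 46 ∣ k.
The smallest positive such k is 46.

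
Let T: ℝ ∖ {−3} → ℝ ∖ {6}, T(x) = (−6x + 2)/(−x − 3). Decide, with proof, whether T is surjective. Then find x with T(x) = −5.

For any y ≠ 6, solving y(−x − 3) = −6x + 2 for x gives a well-defined x ≠ −3. So T is surjective.
Solving T(x) = −5: cross-multiplying gives −6x + 2 = −5(−x − 3), which rearranges to −11x = 13, so x = −13/11.

-13/11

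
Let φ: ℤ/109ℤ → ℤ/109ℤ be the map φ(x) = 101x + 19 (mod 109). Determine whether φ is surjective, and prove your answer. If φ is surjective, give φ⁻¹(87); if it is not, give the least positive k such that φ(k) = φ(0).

Recall: φ is surjective if every y in the codomain equals φ(x) for some x in the domain.
Since gcd(101, 109) = 1, 101 is invertible modulo 109. Euclid's algorithm: 109 = 1·101 + 8, 101 = 12·8 + 5, 8 = 1·5 + 3, 5 = 1·3 + 2, 3 = 1·2 + 1; back-substituting gives 1 = 68·101 − 63·109, so 101⁻¹ ≡ 68 (mod 109).
For any y ∈ ℤ/109ℤ, x = 68(y − 19) mod 109 satisfies φ(x) = 101·68(y − 19) + 19 ≡ y (since 101·68 ≡ 1 mod 109). So every y has a preimage.
Hence φ is surjective.
Since φ is surjective, we compute φ⁻¹(87): solve 101x + 19 ≡ 87 (mod 109), i.e. 101x ≡ 68 (mod 109).
Multiplying by 101⁻¹ = 68 gives x ≡ 68·68 = 4624 = 42·109 + 46 ≡ 46 (mod 109).
Check: φ(46) = 101·46 + 19 = 4665 = 42·109 + 87 ≡ 87 (mod 109).

46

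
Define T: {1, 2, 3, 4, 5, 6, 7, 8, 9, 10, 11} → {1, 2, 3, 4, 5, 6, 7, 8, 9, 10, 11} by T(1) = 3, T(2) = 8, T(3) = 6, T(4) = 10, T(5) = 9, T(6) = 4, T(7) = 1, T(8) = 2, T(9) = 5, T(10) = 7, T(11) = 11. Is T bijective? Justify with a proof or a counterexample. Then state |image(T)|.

11

The values 3, 8, 6, 10, 9, 4, 1, 2, 5, 7, 11 are a permutation of {1, 2, 3, 4, 5, 6, 7, 8, 9, 10, 11}: each element appears exactly once.
So T is injective and surjective, hence bijective.
The image of T is {1, 2, 3, 4, 5, 6, 7, 8, 9, 10, 11}, which has 11 elements.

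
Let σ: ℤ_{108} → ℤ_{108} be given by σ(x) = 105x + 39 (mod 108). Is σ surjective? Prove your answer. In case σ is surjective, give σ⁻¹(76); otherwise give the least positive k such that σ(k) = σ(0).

36

Since gcd(105, 108) = 3, we have 105x ≡ 0 (mod 3) for all x, so σ(x) ≡ 0 (mod 3).
But 1 ≢ 0 (mod 3), so 1 ∈ ℤ_{108} has no preimage. So σ is not surjective.
Since σ is not surjective, we find the least positive k with σ(k) = σ(0): this means 105k ≡ 0 (mod 108), i.e. 108 ∣ 105k. Since gcd(105, 108) = 3, dividing through by 3 this holds exactly when 36 ∣ 35k, and as gcd(35, 36) = 1, exactly when 36 ∣ k.
The smallest positive such k is 36.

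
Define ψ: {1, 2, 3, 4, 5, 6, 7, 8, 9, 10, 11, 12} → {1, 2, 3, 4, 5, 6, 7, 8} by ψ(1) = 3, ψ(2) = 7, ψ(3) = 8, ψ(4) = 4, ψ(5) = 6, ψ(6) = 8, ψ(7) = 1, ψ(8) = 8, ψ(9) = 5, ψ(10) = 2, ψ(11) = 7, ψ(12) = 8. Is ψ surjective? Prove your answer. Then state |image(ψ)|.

8

Every element of the codomain has a preimage: 1 = ψ(7), 2 = ψ(10), 3 = ψ(1), 4 = ψ(4), 5 = ψ(9), 6 = ψ(5), 7 = ψ(2), 8 = ψ(3).
Thus ψ is surjective.
The image of ψ is {1, 2, 3, 4, 5, 6, 7, 8}, which has 8 elements.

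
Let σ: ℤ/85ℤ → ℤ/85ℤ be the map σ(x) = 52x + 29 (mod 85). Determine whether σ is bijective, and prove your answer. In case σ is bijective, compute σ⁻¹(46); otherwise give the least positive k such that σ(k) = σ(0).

Suppose σ(x_1) = σ(x_2) in ℤ/85ℤ. Then 52x_1 + 29 ≡ 52x_2 + 29 (mod 85), so 52(x_1 − x_2) ≡ 0 (mod 85).
Since gcd(52, 85) = 1, 52 is invertible modulo 85, hence x_1 − x_2 ≡ 0 (mod 85), i.e. x_1 = x_2.
We now compute 52⁻¹ mod 85 explicitly. Euclid's algorithm: 85 = 1·52 + 33, 52 = 1·33 + 19, 33 = 1·19 + 14, 19 = 1·14 + 5, 14 = 2·5 + 4, 5 = 1·4 + 1; back-substituting gives 1 = 18·52 − 11·85, so 52⁻¹ ≡ 18 (mod 85).
Then y ↦ 18(y − 29) is a two-sided inverse to σ, so every y ∈ ℤ/85ℤ has a preimage.
Thus σ is bijective.
Since σ is bijective, we find σ⁻¹(46): we need 52x ≡ 46 − 29 ≡ 17 (mod 85). Using 52⁻¹ = 18: x ≡ 18·17 = 306 = 3·85 + 51, so x = 51.
Check: σ(51) = 52·51 + 29 = 2681 = 31·85 + 46 ≡ 46 (mod 85).

51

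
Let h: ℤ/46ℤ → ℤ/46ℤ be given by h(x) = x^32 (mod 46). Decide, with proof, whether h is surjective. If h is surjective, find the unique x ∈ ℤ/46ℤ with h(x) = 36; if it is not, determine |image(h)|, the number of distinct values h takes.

h(22): Repeated squaring mod 46: 22^1 ≡ 22, 22^2 ≡ 22² = 484 ≡ 24, 22^4 ≡ 24² = 576 ≡ 24, 22^8 ≡ 24² = 576 ≡ 24, 22^16 ≡ 24² = 576 ≡ 24, 22^32 ≡ 24² = 576 ≡ 24. So 22^32 ≡ 24 (mod 46).
h(24): Repeated squaring mod 46: 24^1 ≡ 24, 24^2 ≡ 24² = 576 ≡ 24, 24^4 ≡ 24² = 576 ≡ 24, 24^8 ≡ 24² = 576 ≡ 24, 24^16 ≡ 24² = 576 ≡ 24, 24^32 ≡ 24² = 576 ≡ 24. So 24^32 ≡ 24 (mod 46).
So h(22) = h(24) = 24 while 22 ≠ 24, so h is not injective.
A non-injective map from the 46-element set ℤ/46ℤ to itself takes at most 45 distinct values, so it cannot be surjective. Hence h is not surjective.
Since h is not surjective, we determine |image(h)|. Computing x^32 mod 46 for each x (by repeated squaring, reducing mod 46 at every step), the values h(0), h(1), …, h(45) are: 0, 1, 12, 31, 6, 9, 4, 13, 26, 41, 16, 25, 2, 39, 18, 3, 36, 27, 32, 29, 8, 35, 24, 23, 24, 35, 8, 29, 32, 27, 36, 3, 18, 39, 2, 25, 16, 41, 26, 13, 4, 9, 6, 31, 12, 1.
The distinct values are {0, 1, 2, 3, 4, 6, 8, 9, 12, 13, 16, 18, 23, 24, 25, 26, 27, 29, 31, 32, 35, 36, 39, 41}; there are 24 of them.

24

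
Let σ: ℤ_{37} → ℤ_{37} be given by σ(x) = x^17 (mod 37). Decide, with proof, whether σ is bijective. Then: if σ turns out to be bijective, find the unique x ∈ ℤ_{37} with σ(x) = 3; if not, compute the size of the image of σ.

25

Since 37 is prime, the nonzero elements of ℤ_{37} form a cyclic group of order 36.
As gcd(17, 36) = 1, raising to the 17th power is a bijection on this group: if x_1^17 ≡ x_2^17 then (x_1x_2^{−1})^17 = 1, and the only element of order dividing gcd(17, 36) = 1 is 1, so x_1 = x_2.
With σ(0) = 0 this makes σ injective on all of ℤ_{37}, hence bijective (finite equal-size domain and codomain). In particular σ is bijective.
Since σ is bijective, we find the preimage of 3. The inverse of x ↦ x^17 on (ℤ_{37})^× is x ↦ x^17, because 17·17 = 289 = 8·36 + 1 ≡ 1 (mod 36) and x^{36} = 1 for x ≠ 0 (Fermat). So σ⁻¹(3) = 3^17 mod 37.
Repeated squaring mod 37: 3^1 ≡ 3, 3^2 ≡ 3² = 9, 3^4 ≡ 9² = 81 ≡ 7, 3^8 ≡ 7² = 49 ≡ 12, 3^16 ≡ 12² = 144 ≡ 33. Since 17 = 16 + 1, 3^17 ≡ 33·3: 33·3 = 99 ≡ 25. So 3^17 ≡ 25 (mod 37).
Hence σ⁻¹(3) = 25.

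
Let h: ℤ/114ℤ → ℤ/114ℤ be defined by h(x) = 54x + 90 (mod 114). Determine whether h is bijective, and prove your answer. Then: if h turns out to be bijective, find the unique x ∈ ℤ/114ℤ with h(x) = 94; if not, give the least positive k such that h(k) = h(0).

We have gcd(54, 114) = 6 > 1. Taking x_1 = 0 and x_2 = 19: h(0) = 90 and h(19) = 54·19 + 90 = 1116 ≡ 90 (mod 114).
So h(0) = h(19) while 0 ≠ 19, so h is not injective, hence not bijective.
Since h is not bijective, we find the least positive k with h(k) = h(0): this means 54k ≡ 0 (mod 114), i.e. 114 ∣ 54k. Since gcd(54, 114) = 6, dividing through by 6 this holds exactly when 19 ∣ 9k, and as gcd(9, 19) = 1, exactly when 19 ∣ k.
The smallest positive such k is 19.

19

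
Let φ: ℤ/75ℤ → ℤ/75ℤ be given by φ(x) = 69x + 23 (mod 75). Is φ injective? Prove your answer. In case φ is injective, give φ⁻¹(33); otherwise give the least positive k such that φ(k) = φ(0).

25

Recall that φ is injective when φ(u) = φ(v) forces u = v.
We have gcd(69, 75) = 3 > 1. Taking u = 0 and v = 25: φ(0) = 23 and φ(25) = 69·25 + 23 = 1748 ≡ 23 (mod 75).
So φ(0) = φ(25) while 0 ≠ 25, therefore φ is not injective.
Since φ is not injective, we find the least positive k with φ(k) = φ(0): this means 69k ≡ 0 (mod 75), i.e. 75 ∣ 69k. Since gcd(69, 75) = 3, dividing through by 3 this holds exactly when 25 ∣ 23k, and as gcd(23, 25) = 1, exactly when 25 ∣ k.
The smallest positive such k is 25.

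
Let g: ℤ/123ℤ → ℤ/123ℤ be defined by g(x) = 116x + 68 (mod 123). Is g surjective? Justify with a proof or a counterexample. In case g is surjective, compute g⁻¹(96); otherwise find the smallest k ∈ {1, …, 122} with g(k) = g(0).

119

Recall that surjectivity means every element of the codomain has a preimage under g.
Since gcd(116, 123) = 1, 116 is invertible modulo 123. Euclid's algorithm: 123 = 1·116 + 7, 116 = 16·7 + 4, 7 = 1·4 + 3, 4 = 1·3 + 1; back-substituting gives 1 = 35·116 − 33·123, so 116⁻¹ ≡ 35 (mod 123).
Then y ↦ 35(y − 68) is a two-sided inverse to g, so every y ∈ ℤ/123ℤ has a preimage.
Hence g is surjective.
Since g is surjective, we find g⁻¹(96): we need 116x ≡ 96 − 68 ≡ 28 (mod 123). Using 116⁻¹ = 35: x ≡ 35·28 = 980 = 7·123 + 119, so x = 119.
Check: g(119) = 116·119 + 68 = 13872 = 112·123 + 96 ≡ 96 (mod 123).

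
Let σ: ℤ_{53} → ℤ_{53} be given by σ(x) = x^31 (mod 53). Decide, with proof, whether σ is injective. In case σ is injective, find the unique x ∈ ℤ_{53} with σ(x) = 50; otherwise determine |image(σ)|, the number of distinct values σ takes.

41

Since 53 is prime, the nonzero elements of ℤ_{53} form a cyclic group of order 52.
As gcd(31, 52) = 1, raising to the 31st power is a bijection on this group: if u^31 ≡ v^31 then (uv^{−1})^31 = 1, and the only element of order dividing gcd(31, 52) = 1 is 1, so u = v.
With σ(0) = 0 this makes σ injective on all of ℤ_{53}, hence bijective (finite equal-size domain and codomain). In particular σ is injective.
Since σ is injective, we find the preimage of 50. The inverse of x ↦ x^31 on (ℤ_{53})^× is x ↦ x^47, because 31·47 = 1457 = 28·52 + 1 ≡ 1 (mod 52) and x^{52} = 1 for x ≠ 0 (Fermat). So σ⁻¹(50) = 50^47 mod 53.
Repeated squaring mod 53: 50^1 ≡ 50, 50^2 ≡ 50² = 2500 ≡ 9, 50^4 ≡ 9² = 81 ≡ 28, 50^8 ≡ 28² = 784 ≡ 42, 50^16 ≡ 42² = 1764 ≡ 15, 50^32 ≡ 15² = 225 ≡ 13. Since 47 = 32 + 8 + 4 + 2 + 1, 50^47 ≡ 13·42·28·9·50: 13·42 = 546 ≡ 16, then 16·28 = 448 ≡ 24, then 24·9 = 216 ≡ 4, then 4·50 = 200 ≡ 41. So 50^47 ≡ 41 (mod 53).
Hence σ⁻¹(50) = 41.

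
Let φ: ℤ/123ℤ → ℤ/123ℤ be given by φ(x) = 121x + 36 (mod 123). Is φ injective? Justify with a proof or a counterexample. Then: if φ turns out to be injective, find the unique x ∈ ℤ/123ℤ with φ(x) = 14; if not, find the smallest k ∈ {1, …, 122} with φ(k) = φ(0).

11

Recall: injectivity means: for all s, t in the domain, φ(s) = φ(t) implies s = t.
If φ(s) = φ(t), then 121s ≡ 121t (mod 123). Because gcd(121, 123) = 1, we may cancel 121 to get s ≡ t (mod 123).
So φ is injective.
We now compute 121⁻¹ mod 123 explicitly. Euclid's algorithm: 123 = 1·121 + 2, 121 = 60·2 + 1; back-substituting gives 1 = 61·121 − 60·123, so 121⁻¹ ≡ 61 (mod 123).
Since φ is injective, we find φ⁻¹(14): we need 121x ≡ 14 − 36 ≡ 101 (mod 123). Using 121⁻¹ = 61: x ≡ 61·101 = 6161 = 50·123 + 11, so x = 11.
Check: φ(11) = 121·11 + 36 = 1367 = 11·123 + 14 ≡ 14 (mod 123).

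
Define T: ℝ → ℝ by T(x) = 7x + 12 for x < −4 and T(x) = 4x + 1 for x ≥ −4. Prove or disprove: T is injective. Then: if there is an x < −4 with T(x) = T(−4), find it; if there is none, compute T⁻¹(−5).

Both pieces are strictly increasing (slopes 7 and 4), so each is injective on its own interval.
The left piece maps (−∞, −4) onto (−∞, −16); the right piece maps [−4, ∞) onto [−15, ∞).
These images are disjoint, so no value is attained by both pieces. Thus T is injective.
Because the two images are disjoint, no x < −4 has T(x) = T(−4), so we compute T⁻¹(−5): −5 lies in [−15, ∞), so solve 4x + 1 = −5: x = (−5 − 1)/4 = −3/2.

-3/2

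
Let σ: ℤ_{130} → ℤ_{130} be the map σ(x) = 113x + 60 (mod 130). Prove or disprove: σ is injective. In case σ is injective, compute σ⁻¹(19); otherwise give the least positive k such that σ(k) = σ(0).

33

Suppose σ(a) = σ(b) in ℤ_{130}. Then 113a + 60 ≡ 113b + 60 (mod 130), so 113(a − b) ≡ 0 (mod 130).
Since gcd(113, 130) = 1, 113 is invertible modulo 130, thus a − b ≡ 0 (mod 130), i.e. a = b.
Therefore σ is injective.
We now compute 113⁻¹ mod 130 explicitly. Euclid's algorithm: 130 = 1·113 + 17, 113 = 6·17 + 11, 17 = 1·11 + 6, 11 = 1·6 + 5, 6 = 1·5 + 1; back-substituting gives 1 = 107·113 − 93·130, so 113⁻¹ ≡ 107 (mod 130).
Since σ is injective, we find σ⁻¹(19): we need 113x ≡ 19 − 60 ≡ 89 (mod 130). Using 113⁻¹ = 107: x ≡ 107·89 = 9523 = 73·130 + 33, so x = 33.
Check: σ(33) = 113·33 + 60 = 3789 = 29·130 + 19 ≡ 19 (mod 130).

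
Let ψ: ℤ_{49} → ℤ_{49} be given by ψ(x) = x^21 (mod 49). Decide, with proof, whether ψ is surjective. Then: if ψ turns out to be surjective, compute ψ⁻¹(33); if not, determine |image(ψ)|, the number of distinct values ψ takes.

3

ψ(1) = 1^21 = 1.
ψ(2): Repeated squaring mod 49: 2^1 ≡ 2, 2^2 ≡ 2² = 4, 2^4 ≡ 4² = 16, 2^8 ≡ 16² = 256 ≡ 11, 2^16 ≡ 11² = 121 ≡ 23. Since 21 = 16 + 4 + 1, 2^21 ≡ 23·16·2: 23·16 = 368 ≡ 25, then 25·2 = 50 ≡ 1. So 2^21 ≡ 1 (mod 49).
So ψ(1) = ψ(2) = 1 while 1 ≠ 2, thus ψ is not injective.
A non-injective map from the 49-element set ℤ_{49} to itself takes at most 48 distinct values, so it cannot be surjective. Thus ψ is not surjective.
Since ψ is not surjective, we determine |image(ψ)|. Computing x^21 mod 49 for each x (by repeated squaring, reducing mod 49 at every step), the values ψ(0), ψ(1), …, ψ(48) are: 0, 1, 1, 48, 1, 48, 48, 0, 1, 1, 48, 1, 48, 48, 0, 1, 1, 48, 1, 48, 48, 0, 1, 1, 48, 1, 48, 48, 0, 1, 1, 48, 1, 48, 48, 0, 1, 1, 48, 1, 48, 48, 0, 1, 1, 48, 1, 48, 48.
The distinct values are {0, 1, 48}; there are 3 of them.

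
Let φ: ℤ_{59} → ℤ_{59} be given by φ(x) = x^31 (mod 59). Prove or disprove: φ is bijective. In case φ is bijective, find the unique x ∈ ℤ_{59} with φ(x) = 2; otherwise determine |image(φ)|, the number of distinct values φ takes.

23

Since 59 is prime, the nonzero elements of ℤ_{59} form a cyclic group of order 58.
As gcd(31, 58) = 1, raising to the 31st power is a bijection on this group: if x_1^31 ≡ x_2^31 then (x_1x_2^{−1})^31 = 1, and the only element of order dividing gcd(31, 58) = 1 is 1, so x_1 = x_2.
With φ(0) = 0 this makes φ injective on all of ℤ_{59}, hence bijective (finite equal-size domain and codomain). In particular φ is bijective.
Since φ is bijective, we find the preimage of 2. The inverse of x ↦ x^31 on (ℤ_{59})^× is x ↦ x^15, because 31·15 = 465 = 8·58 + 1 ≡ 1 (mod 58) and x^{58} = 1 for x ≠ 0 (Fermat). So φ⁻¹(2) = 2^15 mod 59.
Repeated squaring mod 59: 2^1 ≡ 2, 2^2 ≡ 2² = 4, 2^4 ≡ 4² = 16, 2^8 ≡ 16² = 256 ≡ 20. Since 15 = 8 + 4 + 2 + 1, 2^15 ≡ 20·16·4·2: 20·16 = 320 ≡ 25, then 25·4 = 100 ≡ 41, then 41·2 = 82 ≡ 23. So 2^15 ≡ 23 (mod 59).
Hence φ⁻¹(2) = 23.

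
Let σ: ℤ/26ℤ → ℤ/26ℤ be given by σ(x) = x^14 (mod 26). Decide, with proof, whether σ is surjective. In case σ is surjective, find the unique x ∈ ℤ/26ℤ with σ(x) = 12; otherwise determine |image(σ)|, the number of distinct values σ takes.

σ(12): Repeated squaring mod 26: 12^1 ≡ 12, 12^2 ≡ 12² = 144 ≡ 14, 12^4 ≡ 14² = 196 ≡ 14, 12^8 ≡ 14² = 196 ≡ 14. Since 14 = 8 + 4 + 2, 12^14 ≡ 14·14·14: 14·14 = 196 ≡ 14, then 14·14 = 196 ≡ 14. So 12^14 ≡ 14 (mod 26).
σ(14): Repeated squaring mod 26: 14^1 ≡ 14, 14^2 ≡ 14² = 196 ≡ 14, 14^4 ≡ 14² = 196 ≡ 14, 14^8 ≡ 14² = 196 ≡ 14. Since 14 = 8 + 4 + 2, 14^14 ≡ 14·14·14: 14·14 = 196 ≡ 14, then 14·14 = 196 ≡ 14. So 14^14 ≡ 14 (mod 26).
So σ(12) = σ(14) = 14 while 12 ≠ 14, hence σ is not injective.
A non-injective map from the 26-element set ℤ/26ℤ to itself takes at most 25 distinct values, so it cannot be surjective. Thus σ is not surjective.
Since σ is not surjective, we determine |image(σ)|. Computing x^14 mod 26 for each x (by repeated squaring, reducing mod 26 at every step), the values σ(0), σ(1), …, σ(25) are: 0, 1, 4, 9, 16, 25, 10, 23, 12, 3, 22, 17, 14, 13, 14, 17, 22, 3, 12, 23, 10, 25, 16, 9, 4, 1.
The distinct values are {0, 1, 3, 4, 9, 10, 12, 13, 14, 16, 17, 22, 23, 25}; there are 14 of them.

14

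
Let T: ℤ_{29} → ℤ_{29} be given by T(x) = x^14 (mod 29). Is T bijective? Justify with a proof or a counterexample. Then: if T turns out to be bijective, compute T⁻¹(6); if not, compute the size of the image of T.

3

T(2): Repeated squaring mod 29: 2^1 ≡ 2, 2^2 ≡ 2² = 4, 2^4 ≡ 4² = 16, 2^8 ≡ 16² = 256 ≡ 24. Since 14 = 8 + 4 + 2, 2^14 ≡ 24·16·4: 24·16 = 384 ≡ 7, then 7·4 = 28. So 2^14 ≡ 28 (mod 29).
T(3): Repeated squaring mod 29: 3^1 ≡ 3, 3^2 ≡ 3² = 9, 3^4 ≡ 9² = 81 ≡ 23, 3^8 ≡ 23² = 529 ≡ 7. Since 14 = 8 + 4 + 2, 3^14 ≡ 7·23·9: 7·23 = 161 ≡ 16, then 16·9 = 144 ≡ 28. So 3^14 ≡ 28 (mod 29).
So T(2) = T(3) = 28 while 2 ≠ 3, thus T is not injective, hence not bijective.
Since T is not bijective, we determine |image(T)|. Computing x^14 mod 29 for each x (by repeated squaring, reducing mod 29 at every step), the values T(0), T(1), …, T(28) are: 0, 1, 28, 28, 1, 1, 1, 1, 28, 1, 28, 28, 28, 1, 28, 28, 1, 28, 28, 28, 1, 28, 1, 1, 1, 1, 28, 28, 1.
The distinct values are {0, 1, 28}; there are 3 of them.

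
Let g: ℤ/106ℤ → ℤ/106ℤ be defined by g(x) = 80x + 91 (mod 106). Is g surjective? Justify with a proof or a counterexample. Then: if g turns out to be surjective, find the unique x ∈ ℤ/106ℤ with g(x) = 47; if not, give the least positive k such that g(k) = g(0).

53

Since gcd(80, 106) = 2, we have 80x ≡ 0 (mod 2) for all x, so g(x) ≡ 1 (mod 2).
But 0 ≢ 1 (mod 2), so 0 ∈ ℤ/106ℤ has no preimage. Therefore g is not surjective.
Since g is not surjective, we find the least positive k with g(k) = g(0): this means 80k ≡ 0 (mod 106), i.e. 106 ∣ 80k. Since gcd(80, 106) = 2, dividing through by 2 this holds exactly when 53 ∣ 40k, and as gcd(40, 53) = 1, exactly when 53 ∣ k.
The smallest positive such k is 53.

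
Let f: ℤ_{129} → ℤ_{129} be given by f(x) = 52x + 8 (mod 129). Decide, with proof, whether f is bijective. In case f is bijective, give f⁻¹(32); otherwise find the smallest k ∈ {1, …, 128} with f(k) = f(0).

60

By definition, injectivity means: for all s, t in the domain, f(s) = f(t) implies s = t.
Suppose f(s) = f(t) in ℤ_{129}. Then 52s + 8 ≡ 52t + 8 (mod 129), hence 52(s − t) ≡ 0 (mod 129).
Since gcd(52, 129) = 1, 52 is invertible modulo 129, hence s − t ≡ 0 (mod 129), i.e. s = t.
We now compute 52⁻¹ mod 129 explicitly. Euclid's algorithm: 129 = 2·52 + 25, 52 = 2·25 + 2, 25 = 12·2 + 1; back-substituting gives 1 = 67·52 − 27·129, so 52⁻¹ ≡ 67 (mod 129).
For any y ∈ ℤ_{129}, x = 67(y − 8) mod 129 satisfies f(x) = 52·67(y − 8) + 8 ≡ y (since 52·67 ≡ 1 mod 129). So every y has a preimage.
So f is bijective.
Since f is bijective, we find f⁻¹(32): we need 52x ≡ 32 − 8 ≡ 24 (mod 129). Using 52⁻¹ = 67: x ≡ 67·24 = 1608 = 12·129 + 60, so x = 60.
Check: f(60) = 52·60 + 8 = 3128 = 24·129 + 32 ≡ 32 (mod 129).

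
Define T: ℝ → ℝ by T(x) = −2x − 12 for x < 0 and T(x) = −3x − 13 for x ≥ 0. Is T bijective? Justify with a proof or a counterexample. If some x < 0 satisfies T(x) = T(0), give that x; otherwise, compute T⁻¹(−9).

Both pieces are strictly decreasing (slopes −2 and −3), so each is injective on its own interval.
The left piece maps (−∞, 0) onto (−12, ∞); the right piece maps [0, ∞) onto (−∞, −13].
The images leave a gap (−12 has no preimage), so T is not surjective, hence not bijective.
Because the two images are disjoint, no x < 0 has T(x) = T(0), so we compute T⁻¹(−9): −9 lies in (−12, ∞), so solve −2x − 12 = −9: x = (−9 + 12)/(−2) = −3/2.

-3/2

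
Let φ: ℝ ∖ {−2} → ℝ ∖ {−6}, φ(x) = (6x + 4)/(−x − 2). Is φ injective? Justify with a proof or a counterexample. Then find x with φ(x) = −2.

Suppose φ(u) = φ(v). Cross-multiplying: (6u + 4)(−v − 2) = (6v + 4)(−u − 2).
Expanding both sides and cancelling the symmetric terms leaves −8·(u − v) = 0. Since −8 ≠ 0, u = v. Thus φ is injective.
Solving φ(x) = −2: cross-multiplying gives 6x + 4 = −2(−x − 2), which rearranges to 4x = 0, so x = 0.

0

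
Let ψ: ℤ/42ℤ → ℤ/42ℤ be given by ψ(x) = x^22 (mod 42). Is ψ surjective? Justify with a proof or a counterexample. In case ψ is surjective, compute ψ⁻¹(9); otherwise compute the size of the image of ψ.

16

ψ(4): Repeated squaring mod 42: 4^1 ≡ 4, 4^2 ≡ 4² = 16, 4^4 ≡ 16² = 256 ≡ 4, 4^8 ≡ 4² = 16, 4^16 ≡ 16² = 256 ≡ 4. Since 22 = 16 + 4 + 2, 4^22 ≡ 4·4·16: 4·4 = 16, then 16·16 = 256 ≡ 4. So 4^22 ≡ 4 (mod 42).
ψ(10): Repeated squaring mod 42: 10^1 ≡ 10, 10^2 ≡ 10² = 100 ≡ 16, 10^4 ≡ 16² = 256 ≡ 4, 10^8 ≡ 4² = 16, 10^16 ≡ 16² = 256 ≡ 4. Since 22 = 16 + 4 + 2, 10^22 ≡ 4·4·16: 4·4 = 16, then 16·16 = 256 ≡ 4. So 10^22 ≡ 4 (mod 42).
So ψ(4) = ψ(10) = 4 while 4 ≠ 10, hence ψ is not injective.
A non-injective map from the 42-element set ℤ/42ℤ to itself takes at most 41 distinct values, so it cannot be surjective. Hence ψ is not surjective.
Since ψ is not surjective, we determine |image(ψ)|. Computing x^22 mod 42 for each x (by repeated squaring, reducing mod 42 at every step), the values ψ(0), ψ(1), …, ψ(41) are: 0, 1, 16, 39, 4, 37, 36, 7, 22, 9, 4, 25, 30, 1, 28, 15, 16, 25, 18, 37, 22, 21, 22, 37, 18, 25, 16, 15, 28, 1, 30, 25, 4, 9, 22, 7, 36, 37, 4, 39, 16, 1.
The distinct values are {0, 1, 4, 7, 9, 15, 16, 18, 21, 22, 25, 28, 30, 36, 37, 39}; there are 16 of them.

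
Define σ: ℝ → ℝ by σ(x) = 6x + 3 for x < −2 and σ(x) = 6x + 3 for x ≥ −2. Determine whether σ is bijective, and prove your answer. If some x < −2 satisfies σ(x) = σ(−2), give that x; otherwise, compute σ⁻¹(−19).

-11/3

Both pieces are strictly increasing (slopes 6 and 6), so each is injective on its own interval.
The left piece maps (−∞, −2) onto (−∞, −9); the right piece maps [−2, ∞) onto [−9, ∞).
Since −9 = −9, the images partition ℝ: σ is injective and surjective, hence bijective.
Because the two images are disjoint, no x < −2 has σ(x) = σ(−2), so we compute σ⁻¹(−19): −19 lies in (−∞, −9), so solve 6x + 3 = −19: x = (−19 − 3)/6 = −11/3.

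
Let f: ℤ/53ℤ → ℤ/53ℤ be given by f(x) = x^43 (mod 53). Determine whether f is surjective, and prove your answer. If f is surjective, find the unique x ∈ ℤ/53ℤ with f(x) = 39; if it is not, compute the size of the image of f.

22

Since 53 is prime, the nonzero elements of ℤ/53ℤ form a cyclic group of order 52.
As gcd(43, 52) = 1, raising to the 43rd power is a bijection on this group: if s^43 ≡ t^43 then (st^{−1})^43 = 1, and the only element of order dividing gcd(43, 52) = 1 is 1, so s = t.
With f(0) = 0 this makes f injective on all of ℤ/53ℤ, hence bijective (finite equal-size domain and codomain). In particular f is surjective.
Since f is surjective, we find the preimage of 39. The inverse of x ↦ x^43 on (ℤ/53ℤ)^× is x ↦ x^23, because 43·23 = 989 = 19·52 + 1 ≡ 1 (mod 52) and x^{52} = 1 for x ≠ 0 (Fermat). So f⁻¹(39) = 39^23 mod 53.
Repeated squaring mod 53: 39^1 ≡ 39, 39^2 ≡ 39² = 1521 ≡ 37, 39^4 ≡ 37² = 1369 ≡ 44, 39^8 ≡ 44² = 1936 ≡ 28, 39^16 ≡ 28² = 784 ≡ 42. Since 23 = 16 + 4 + 2 + 1, 39^23 ≡ 42·44·37·39: 42·44 = 1848 ≡ 46, then 46·37 = 1702 ≡ 6, then 6·39 = 234 ≡ 22. So 39^23 ≡ 22 (mod 53).
Hence f⁻¹(39) = 22.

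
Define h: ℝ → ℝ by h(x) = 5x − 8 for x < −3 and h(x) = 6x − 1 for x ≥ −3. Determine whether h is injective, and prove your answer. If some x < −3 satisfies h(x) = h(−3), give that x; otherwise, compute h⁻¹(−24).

Both pieces are strictly increasing (slopes 5 and 6), so each is injective on its own interval.
The left piece maps (−∞, −3) onto (−∞, −23); the right piece maps [−3, ∞) onto [−19, ∞).
These images are disjoint, so no value is attained by both pieces. Thus h is injective.
Because the two images are disjoint, no x < −3 has h(x) = h(−3), so we compute h⁻¹(−24): −24 lies in (−∞, −23), so solve 5x − 8 = −24: x = (−24 + 8)/5 = −16/5.

-16/5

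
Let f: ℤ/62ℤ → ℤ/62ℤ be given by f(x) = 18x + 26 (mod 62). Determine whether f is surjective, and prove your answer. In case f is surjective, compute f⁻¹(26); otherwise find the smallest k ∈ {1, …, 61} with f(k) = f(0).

31

Recall that surjectivity means every element of the codomain has a preimage under f.
Since gcd(18, 62) = 2, we have 18x ≡ 0 (mod 2) for all x, so f(x) ≡ 0 (mod 2).
But 1 ≢ 0 (mod 2), so 1 ∈ ℤ/62ℤ has no preimage. Thus f is not surjective.
Since f is not surjective, we find the least positive k with f(k) = f(0): this means 18k ≡ 0 (mod 62), i.e. 62 ∣ 18k. Since gcd(18, 62) = 2, dividing through by 2 this holds exactly when 31 ∣ 9k, and as gcd(9, 31) = 1, exactly when 31 ∣ k.
The smallest positive such k is 31.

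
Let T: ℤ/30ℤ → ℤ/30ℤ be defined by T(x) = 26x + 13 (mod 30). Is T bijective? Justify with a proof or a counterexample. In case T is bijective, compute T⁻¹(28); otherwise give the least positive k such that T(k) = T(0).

15

We have gcd(26, 30) = 2 > 1. Taking u = 0 and v = 15: T(0) = 13 and T(15) = 26·15 + 13 = 403 ≡ 13 (mod 30).
So T(0) = T(15) while 0 ≠ 15, thus T is not injective, hence not bijective.
Since T is not bijective, we find the least positive k with T(k) = T(0): this means 26k ≡ 0 (mod 30), i.e. 30 ∣ 26k. Since gcd(26, 30) = 2, dividing through by 2 this holds exactly when 15 ∣ 13k, and as gcd(13, 15) = 1, exactly when 15 ∣ k.
The smallest positive such k is 15.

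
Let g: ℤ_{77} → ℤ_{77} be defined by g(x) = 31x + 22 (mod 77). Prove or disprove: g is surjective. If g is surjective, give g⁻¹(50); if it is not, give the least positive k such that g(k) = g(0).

Since gcd(31, 77) = 1, 31 is invertible modulo 77. Euclid's algorithm: 77 = 2·31 + 15, 31 = 2·15 + 1; back-substituting gives 1 = 5·31 − 2·77, so 31⁻¹ ≡ 5 (mod 77).
Then y ↦ 5(y − 22) is a two-sided inverse to g, so every y ∈ ℤ_{77} has a preimage.
So g is surjective.
Since g is surjective, we find g⁻¹(50): we need 31x ≡ 50 − 22 ≡ 28 (mod 77). Using 31⁻¹ = 5: x ≡ 5·28 = 140 = 1·77 + 63, so x = 63.
Check: g(63) = 31·63 + 22 = 1975 = 25·77 + 50 ≡ 50 (mod 77).

63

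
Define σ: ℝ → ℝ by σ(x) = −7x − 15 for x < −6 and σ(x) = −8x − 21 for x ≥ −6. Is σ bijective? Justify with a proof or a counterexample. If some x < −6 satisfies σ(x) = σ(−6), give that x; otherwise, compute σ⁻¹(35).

-50/7

Both pieces are strictly decreasing (slopes −7 and −8), so each is injective on its own interval.
The left piece maps (−∞, −6) onto (27, ∞); the right piece maps [−6, ∞) onto (−∞, 27].
Since 27 = 27, the images partition ℝ: σ is injective and surjective, hence bijective.
Because the two images are disjoint, no x < −6 has σ(x) = σ(−6), so we compute σ⁻¹(35): 35 lies in (27, ∞), so solve −7x − 15 = 35: x = (35 + 15)/(−7) = −50/7.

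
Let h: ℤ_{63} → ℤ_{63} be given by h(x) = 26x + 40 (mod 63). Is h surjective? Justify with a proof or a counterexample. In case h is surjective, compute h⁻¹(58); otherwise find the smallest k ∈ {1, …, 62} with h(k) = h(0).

54

Since gcd(26, 63) = 1, 26 is invertible modulo 63. Euclid's algorithm: 63 = 2·26 + 11, 26 = 2·11 + 4, 11 = 2·4 + 3, 4 = 1·3 + 1; back-substituting gives 1 = 17·26 − 7·63, so 26⁻¹ ≡ 17 (mod 63).
Then y ↦ 17(y − 40) is a two-sided inverse to h, so every y ∈ ℤ_{63} has a preimage.
Therefore h is surjective.
Since h is surjective, we find h⁻¹(58): we need 26x ≡ 58 − 40 ≡ 18 (mod 63). Using 26⁻¹ = 17: x ≡ 17·18 = 306 = 4·63 + 54, so x = 54.
Check: h(54) = 26·54 + 40 = 1444 = 22·63 + 58 ≡ 58 (mod 63).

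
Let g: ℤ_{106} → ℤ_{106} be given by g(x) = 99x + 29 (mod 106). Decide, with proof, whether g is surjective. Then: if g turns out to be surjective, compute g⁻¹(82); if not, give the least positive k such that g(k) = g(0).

53

Since gcd(99, 106) = 1, 99 is invertible modulo 106. Euclid's algorithm: 106 = 1·99 + 7, 99 = 14·7 + 1; back-substituting gives 1 = 15·99 − 14·106, so 99⁻¹ ≡ 15 (mod 106).
Then y ↦ 15(y − 29) is a two-sided inverse to g, so every y ∈ ℤ_{106} has a preimage.
Hence g is surjective.
Since g is surjective, we find g⁻¹(82): we need 99x ≡ 82 − 29 ≡ 53 (mod 106). Using 99⁻¹ = 15: x ≡ 15·53 = 795 = 7·106 + 53, so x = 53.
Check: g(53) = 99·53 + 29 = 5276 = 49·106 + 82 ≡ 82 (mod 106).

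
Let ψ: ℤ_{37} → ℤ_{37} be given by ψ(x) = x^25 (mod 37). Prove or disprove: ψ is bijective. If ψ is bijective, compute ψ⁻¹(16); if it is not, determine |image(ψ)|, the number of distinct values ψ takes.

Since 37 is prime, the nonzero elements of ℤ_{37} form a cyclic group of order 36.
As gcd(25, 36) = 1, raising to the 25th power is a bijection on this group: if a^25 ≡ b^25 then (ab^{−1})^25 = 1, and the only element of order dividing gcd(25, 36) = 1 is 1, so a = b.
With ψ(0) = 0 this makes ψ injective on all of ℤ_{37}, hence bijective (finite equal-size domain and codomain). In particular ψ is bijective.
Since ψ is bijective, we find the preimage of 16. The inverse of x ↦ x^25 on (ℤ_{37})^× is x ↦ x^13, because 25·13 = 325 = 9·36 + 1 ≡ 1 (mod 36) and x^{36} = 1 for x ≠ 0 (Fermat). So ψ⁻¹(16) = 16^13 mod 37.
Repeated squaring mod 37: 16^1 ≡ 16, 16^2 ≡ 16² = 256 ≡ 34, 16^4 ≡ 34² = 1156 ≡ 9, 16^8 ≡ 9² = 81 ≡ 7. Since 13 = 8 + 4 + 1, 16^13 ≡ 7·9·16: 7·9 = 63 ≡ 26, then 26·16 = 416 ≡ 9. So 16^13 ≡ 9 (mod 37).
Hence ψ⁻¹(16) = 9.

9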